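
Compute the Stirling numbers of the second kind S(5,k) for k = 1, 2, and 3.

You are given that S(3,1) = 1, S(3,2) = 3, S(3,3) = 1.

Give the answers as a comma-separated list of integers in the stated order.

r4: T_4,1=1×1+0=1; T_4,2=2×3+1=7; T_4,3=3×1+3=6
r5: T_5,1=1×1+0=1; T_5,2=2×7+1=15; T_5,3=3×6+7=25
Read S(5,1) = 1, S(5,2) = 15, S(5,3) = 25.

1, 15, 25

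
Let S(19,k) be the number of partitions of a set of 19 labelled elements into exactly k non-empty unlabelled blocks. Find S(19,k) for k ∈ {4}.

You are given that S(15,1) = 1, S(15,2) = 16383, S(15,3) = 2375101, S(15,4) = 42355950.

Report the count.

r16: T_16,1=1×1+0=1; T_16,2=2×16383+1=32767; T_16,3=3×2375101+16383=7141686; T_16,4=4×42355950+2375101=171798901
r17: T_17,2=2×32767+1=65535; T_17,3=3×7141686+32767=21457825; T_17,4=4×171798901+7141686=694337290
r18: T_18,3=3×21457825+65535=64439010; T_18,4=4×694337290+21457825=2798806985
r19: T_19,4=4×2798806985+64439010=11259666950
Read S(19,4) = 11259666950.

11259666950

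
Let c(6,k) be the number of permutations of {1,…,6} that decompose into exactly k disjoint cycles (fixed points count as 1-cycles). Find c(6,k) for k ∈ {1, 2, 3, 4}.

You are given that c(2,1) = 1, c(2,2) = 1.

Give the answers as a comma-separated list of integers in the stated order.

@3  (3,1):1·2+0→2, (3,2):1·2+1→3, (3,3):0·2+1→1
@4  (4,1):2·3+0→6, (4,2):3·3+2→11, (4,3):1·3+3→6, (4,4):0·3+1→1
@5  (5,1):6·4+0→24, (5,2):11·4+6→50, (5,3):6·4+11→35, (5,4):1·4+6→10
@6  (6,1):24·5+0→120, (6,2):50·5+24→274, (6,3):35·5+50→225, (6,4):10·5+35→85
Read c(6,1) = 120, c(6,2) = 274, c(6,3) = 225, c(6,4) = 85.

120, 274, 225, 85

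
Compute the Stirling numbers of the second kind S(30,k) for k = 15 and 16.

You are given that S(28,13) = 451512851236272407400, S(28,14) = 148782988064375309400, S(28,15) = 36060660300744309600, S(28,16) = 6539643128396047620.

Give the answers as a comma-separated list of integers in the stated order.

12879868072770626040000, 2940812098256837097720

row 29: T[29][14]=14·148782988064375309400+451512851236272407400=2534474684137526739000  T[29][15]=15·36060660300744309600+148782988064375309400=689692892575539953400  T[29][16]=16·6539643128396047620+36060660300744309600=140694950355081071520
row 30: T[30][15]=15·689692892575539953400+2534474684137526739000=12879868072770626040000  T[30][16]=16·140694950355081071520+689692892575539953400=2940812098256837097720
Read S(30,15) = 12879868072770626040000, S(30,16) = 2940812098256837097720.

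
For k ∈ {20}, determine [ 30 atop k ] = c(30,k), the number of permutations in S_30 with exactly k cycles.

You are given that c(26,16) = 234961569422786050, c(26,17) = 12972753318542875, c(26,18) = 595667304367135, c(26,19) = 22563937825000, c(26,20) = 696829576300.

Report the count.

6634460278534540725

@27  (27,17):12972753318542875·26+234961569422786050→572253155704900800, (27,18):595667304367135·26+12972753318542875→28460103232088385, (27,19):22563937825000·26+595667304367135→1182329687817135, (27,20):696829576300·26+22563937825000→40681506808800
@28  (28,18):28460103232088385·27+572253155704900800→1340675942971287195, (28,19):1182329687817135·27+28460103232088385→60383004803151030, (28,20):40681506808800·27+1182329687817135→2280730371654735
@29  (29,19):60383004803151030·28+1340675942971287195→3031400077459516035, (29,20):2280730371654735·28+60383004803151030→124243455209483610
@30  (30,20):124243455209483610·29+3031400077459516035→6634460278534540725
Read c(30,20) = 6634460278534540725.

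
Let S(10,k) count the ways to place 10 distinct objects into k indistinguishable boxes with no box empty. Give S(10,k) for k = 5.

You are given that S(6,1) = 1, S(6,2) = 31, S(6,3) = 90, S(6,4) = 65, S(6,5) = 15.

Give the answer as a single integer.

42525

row 7: T[7][2]=2·31+1=63  T[7][3]=3·90+31=301  T[7][4]=4·65+90=350  T[7][5]=5·15+65=140
row 8: T[8][3]=3·301+63=966  T[8][4]=4·350+301=1701  T[8][5]=5·140+350=1050
row 9: T[9][4]=4·1701+966=7770  T[9][5]=5·1050+1701=6951
row 10: T[10][5]=5·6951+7770=42525
Read S(10,5) = 42525.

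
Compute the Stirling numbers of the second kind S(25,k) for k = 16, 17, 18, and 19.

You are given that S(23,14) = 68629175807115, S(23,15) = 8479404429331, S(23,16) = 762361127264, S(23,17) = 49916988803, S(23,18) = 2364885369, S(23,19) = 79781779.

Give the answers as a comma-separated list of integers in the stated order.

row 24: T[24][15]=15·8479404429331+68629175807115=195820242247080  T[24][16]=16·762361127264+8479404429331=20677182465555  T[24][17]=17·49916988803+762361127264=1610949936915  T[24][18]=18·2364885369+49916988803=92484925445  T[24][19]=19·79781779+2364885369=3880739170
row 25: T[25][16]=16·20677182465555+195820242247080=526655161695960  T[25][17]=17·1610949936915+20677182465555=48063331393110  T[25][18]=18·92484925445+1610949936915=3275678594925  T[25][19]=19·3880739170+92484925445=166218969675
Read S(25,16) = 526655161695960, S(25,17) = 48063331393110, S(25,18) = 3275678594925, S(25,19) = 166218969675.

526655161695960, 48063331393110, 3275678594925, 166218969675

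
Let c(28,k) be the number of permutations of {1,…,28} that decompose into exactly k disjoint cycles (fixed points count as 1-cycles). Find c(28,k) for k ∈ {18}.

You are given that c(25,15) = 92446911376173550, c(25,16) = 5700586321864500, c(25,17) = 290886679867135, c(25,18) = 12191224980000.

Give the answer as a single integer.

i=26: T(26,16)=92446911376173550+25·5700586321864500=234961569422786050 | T(26,17)=5700586321864500+25·290886679867135=12972753318542875 | T(26,18)=290886679867135+25·12191224980000=595667304367135
i=27: T(27,17)=234961569422786050+26·12972753318542875=572253155704900800 | T(27,18)=12972753318542875+26·595667304367135=28460103232088385
i=28: T(28,18)=572253155704900800+27·28460103232088385=1340675942971287195
Read c(28,18) = 1340675942971287195.

1340675942971287195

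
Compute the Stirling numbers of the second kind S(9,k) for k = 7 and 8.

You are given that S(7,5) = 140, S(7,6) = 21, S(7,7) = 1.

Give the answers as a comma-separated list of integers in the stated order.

r8: T_8,6=6×21+140=266; T_8,7=7×1+21=28; T_8,8=8×0+1=1
r9: T_9,7=7×28+266=462; T_9,8=8×1+28=36
Read S(9,7) = 462, S(9,8) = 36.

462, 36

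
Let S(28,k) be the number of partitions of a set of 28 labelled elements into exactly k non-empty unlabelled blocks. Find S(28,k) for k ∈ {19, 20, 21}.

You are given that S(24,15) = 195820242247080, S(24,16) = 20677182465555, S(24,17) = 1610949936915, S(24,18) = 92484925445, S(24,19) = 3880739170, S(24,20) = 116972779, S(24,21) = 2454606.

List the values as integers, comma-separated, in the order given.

row 25: T[25][16]=16·20677182465555+195820242247080=526655161695960  T[25][17]=17·1610949936915+20677182465555=48063331393110  T[25][18]=18·92484925445+1610949936915=3275678594925  T[25][19]=19·3880739170+92484925445=166218969675  T[25][20]=20·116972779+3880739170=6220194750  T[25][21]=21·2454606+116972779=168519505
row 26: T[26][17]=17·48063331393110+526655161695960=1343731795378830  T[26][18]=18·3275678594925+48063331393110=107025546101760  T[26][19]=19·166218969675+3275678594925=6433839018750  T[26][20]=20·6220194750+166218969675=290622864675  T[26][21]=21·168519505+6220194750=9759104355
row 27: T[27][18]=18·107025546101760+1343731795378830=3270191625210510  T[27][19]=19·6433839018750+107025546101760=229268487458010  T[27][20]=20·290622864675+6433839018750=12246296312250  T[27][21]=21·9759104355+290622864675=495564056130
row 28: T[28][19]=19·229268487458010+3270191625210510=7626292886912700  T[28][20]=20·12246296312250+229268487458010=474194413703010  T[28][21]=21·495564056130+12246296312250=22653141490980
Read S(28,19) = 7626292886912700, S(28,20) = 474194413703010, S(28,21) = 22653141490980.

7626292886912700, 474194413703010, 22653141490980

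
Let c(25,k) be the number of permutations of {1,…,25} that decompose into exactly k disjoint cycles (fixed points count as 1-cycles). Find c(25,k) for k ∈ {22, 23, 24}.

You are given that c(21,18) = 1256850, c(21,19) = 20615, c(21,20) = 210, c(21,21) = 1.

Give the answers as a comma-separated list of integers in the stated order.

row 22: T[22][19]=21·20615+1256850=1689765  T[22][20]=21·210+20615=25025  T[22][21]=21·1+210=231  T[22][22]=21·0+1=1
row 23: T[23][20]=22·25025+1689765=2240315  T[23][21]=22·231+25025=30107  T[23][22]=22·1+231=253  T[23][23]=22·0+1=1
row 24: T[24][21]=23·30107+2240315=2932776  T[24][22]=23·253+30107=35926  T[24][23]=23·1+253=276  T[24][24]=23·0+1=1
row 25: T[25][22]=24·35926+2932776=3795000  T[25][23]=24·276+35926=42550  T[25][24]=24·1+276=300
Read c(25,22) = 3795000, c(25,23) = 42550, c(25,24) = 300.

3795000, 42550, 300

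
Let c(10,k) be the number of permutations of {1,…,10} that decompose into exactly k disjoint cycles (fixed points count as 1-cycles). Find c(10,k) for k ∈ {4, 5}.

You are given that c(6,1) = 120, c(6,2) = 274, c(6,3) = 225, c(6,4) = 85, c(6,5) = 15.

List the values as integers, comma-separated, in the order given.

row 7: T[7][1]=6·120+0=720  T[7][2]=6·274+120=1764  T[7][3]=6·225+274=1624  T[7][4]=6·85+225=735  T[7][5]=6·15+85=175
row 8: T[8][2]=7·1764+720=13068  T[8][3]=7·1624+1764=13132  T[8][4]=7·735+1624=6769  T[8][5]=7·175+735=1960
row 9: T[9][3]=8·13132+13068=118124  T[9][4]=8·6769+13132=67284  T[9][5]=8·1960+6769=22449
row 10: T[10][4]=9·67284+118124=723680  T[10][5]=9·22449+67284=269325
Read c(10,4) = 723680, c(10,5) = 269325.

723680, 269325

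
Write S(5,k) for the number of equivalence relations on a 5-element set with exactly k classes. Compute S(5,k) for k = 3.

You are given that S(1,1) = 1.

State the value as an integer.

25

[2] T[2,1]:1*1+0=1 · T[2,2]:2*0+1=1
[3] T[3,1]:1*1+0=1 · T[3,2]:2*1+1=3 · T[3,3]:3*0+1=1
[4] T[4,2]:2*3+1=7 · T[4,3]:3*1+3=6
[5] T[5,3]:3*6+7=25
Read S(5,3) = 25.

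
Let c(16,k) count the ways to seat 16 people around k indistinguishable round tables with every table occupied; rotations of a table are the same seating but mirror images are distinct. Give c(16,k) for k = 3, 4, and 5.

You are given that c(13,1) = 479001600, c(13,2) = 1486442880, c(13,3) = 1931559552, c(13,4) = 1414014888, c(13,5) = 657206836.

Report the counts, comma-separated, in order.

6165817614720, 5056995703824, 2706813345600

@14  (14,1):479001600·13+0→6227020800, (14,2):1486442880·13+479001600→19802759040, (14,3):1931559552·13+1486442880→26596717056, (14,4):1414014888·13+1931559552→20313753096, (14,5):657206836·13+1414014888→9957703756
@15  (15,2):19802759040·14+6227020800→283465647360, (15,3):26596717056·14+19802759040→392156797824, (15,4):20313753096·14+26596717056→310989260400, (15,5):9957703756·14+20313753096→159721605680
@16  (16,3):392156797824·15+283465647360→6165817614720, (16,4):310989260400·15+392156797824→5056995703824, (16,5):159721605680·15+310989260400→2706813345600
Read c(16,3) = 6165817614720, c(16,4) = 5056995703824, c(16,5) = 2706813345600.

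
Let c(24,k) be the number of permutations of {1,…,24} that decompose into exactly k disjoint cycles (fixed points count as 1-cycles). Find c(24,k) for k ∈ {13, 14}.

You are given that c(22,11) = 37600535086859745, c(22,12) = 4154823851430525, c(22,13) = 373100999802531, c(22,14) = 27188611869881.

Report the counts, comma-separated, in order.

413356714301314056, 34701806448704206

r23: T_23,12=22×4154823851430525+37600535086859745=129006659818331295; T_23,13=22×373100999802531+4154823851430525=12363045847086207; T_23,14=22×27188611869881+373100999802531=971250460939913
r24: T_24,13=23×12363045847086207+129006659818331295=413356714301314056; T_24,14=23×971250460939913+12363045847086207=34701806448704206
Read c(24,13) = 413356714301314056, c(24,14) = 34701806448704206.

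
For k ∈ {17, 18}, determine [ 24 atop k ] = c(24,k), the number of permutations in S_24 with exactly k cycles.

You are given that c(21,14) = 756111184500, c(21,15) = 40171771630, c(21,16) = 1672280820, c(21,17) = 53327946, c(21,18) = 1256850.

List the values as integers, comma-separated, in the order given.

6400590336096, 241276443496

r22: T_22,15=21×40171771630+756111184500=1599718388730; T_22,16=21×1672280820+40171771630=75289668850; T_22,17=21×53327946+1672280820=2792167686; T_22,18=21×1256850+53327946=79721796
r23: T_23,16=22×75289668850+1599718388730=3256091103430; T_23,17=22×2792167686+75289668850=136717357942; T_23,18=22×79721796+2792167686=4546047198
r24: T_24,17=23×136717357942+3256091103430=6400590336096; T_24,18=23×4546047198+136717357942=241276443496
Read c(24,17) = 6400590336096, c(24,18) = 241276443496.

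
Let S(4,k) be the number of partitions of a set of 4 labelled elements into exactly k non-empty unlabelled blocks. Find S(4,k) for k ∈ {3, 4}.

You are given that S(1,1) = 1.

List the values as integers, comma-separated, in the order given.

row 2: T[2][1]=1·1+0=1  T[2][2]=2·0+1=1
row 3: T[3][2]=2·1+1=3  T[3][3]=3·0+1=1
row 4: T[4][3]=3·1+3=6  T[4][4]=4·0+1=1
Read S(4,3) = 6, S(4,4) = 1.

6, 1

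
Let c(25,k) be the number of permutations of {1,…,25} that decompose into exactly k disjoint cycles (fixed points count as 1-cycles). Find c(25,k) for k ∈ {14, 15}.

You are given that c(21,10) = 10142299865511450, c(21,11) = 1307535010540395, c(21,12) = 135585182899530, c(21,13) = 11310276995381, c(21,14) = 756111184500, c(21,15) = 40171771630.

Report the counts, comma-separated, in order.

1246200069070215000, 92446911376173550

@22  (22,11):1307535010540395·21+10142299865511450→37600535086859745, (22,12):135585182899530·21+1307535010540395→4154823851430525, (22,13):11310276995381·21+135585182899530→373100999802531, (22,14):756111184500·21+11310276995381→27188611869881, (22,15):40171771630·21+756111184500→1599718388730
@23  (23,12):4154823851430525·22+37600535086859745→129006659818331295, (23,13):373100999802531·22+4154823851430525→12363045847086207, (23,14):27188611869881·22+373100999802531→971250460939913, (23,15):1599718388730·22+27188611869881→62382416421941
@24  (24,13):12363045847086207·23+129006659818331295→413356714301314056, (24,14):971250460939913·23+12363045847086207→34701806448704206, (24,15):62382416421941·23+971250460939913→2406046038644556
@25  (25,14):34701806448704206·24+413356714301314056→1246200069070215000, (25,15):2406046038644556·24+34701806448704206→92446911376173550
Read c(25,14) = 1246200069070215000, c(25,15) = 92446911376173550.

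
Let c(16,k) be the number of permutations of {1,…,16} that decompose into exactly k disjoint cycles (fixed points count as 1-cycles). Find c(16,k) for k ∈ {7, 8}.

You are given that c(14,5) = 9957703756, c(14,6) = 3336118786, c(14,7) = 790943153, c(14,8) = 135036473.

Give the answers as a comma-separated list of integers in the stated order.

[15] T[15,6]:14*3336118786+9957703756=56663366760 · T[15,7]:14*790943153+3336118786=14409322928 · T[15,8]:14*135036473+790943153=2681453775
[16] T[16,7]:15*14409322928+56663366760=272803210680 · T[16,8]:15*2681453775+14409322928=54631129553
Read c(16,7) = 272803210680, c(16,8) = 54631129553.

272803210680, 54631129553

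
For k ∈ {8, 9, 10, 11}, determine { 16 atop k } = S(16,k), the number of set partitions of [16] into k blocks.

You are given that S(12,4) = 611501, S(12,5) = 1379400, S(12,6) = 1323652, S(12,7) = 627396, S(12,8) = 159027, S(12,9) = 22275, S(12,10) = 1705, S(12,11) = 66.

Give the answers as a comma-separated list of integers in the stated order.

2141764053, 820784250, 193754990, 28936908

[13] T[13,5]:5*1379400+611501=7508501 · T[13,6]:6*1323652+1379400=9321312 · T[13,7]:7*627396+1323652=5715424 · T[13,8]:8*159027+627396=1899612 · T[13,9]:9*22275+159027=359502 · T[13,10]:10*1705+22275=39325 · T[13,11]:11*66+1705=2431
[14] T[14,6]:6*9321312+7508501=63436373 · T[14,7]:7*5715424+9321312=49329280 · T[14,8]:8*1899612+5715424=20912320 · T[14,9]:9*359502+1899612=5135130 · T[14,10]:10*39325+359502=752752 · T[14,11]:11*2431+39325=66066
[15] T[15,7]:7*49329280+63436373=408741333 · T[15,8]:8*20912320+49329280=216627840 · T[15,9]:9*5135130+20912320=67128490 · T[15,10]:10*752752+5135130=12662650 · T[15,11]:11*66066+752752=1479478
[16] T[16,8]:8*216627840+408741333=2141764053 · T[16,9]:9*67128490+216627840=820784250 · T[16,10]:10*12662650+67128490=193754990 · T[16,11]:11*1479478+12662650=28936908
Read S(16,8) = 2141764053, S(16,9) = 820784250, S(16,10) = 193754990, S(16,11) = 28936908.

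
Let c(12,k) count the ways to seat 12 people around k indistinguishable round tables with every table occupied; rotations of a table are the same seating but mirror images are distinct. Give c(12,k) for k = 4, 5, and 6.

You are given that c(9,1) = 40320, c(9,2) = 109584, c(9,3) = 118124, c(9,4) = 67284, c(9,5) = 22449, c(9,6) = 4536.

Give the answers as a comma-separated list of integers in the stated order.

i=10: T(10,2)=40320+9·109584=1026576 | T(10,3)=109584+9·118124=1172700 | T(10,4)=118124+9·67284=723680 | T(10,5)=67284+9·22449=269325 | T(10,6)=22449+9·4536=63273
i=11: T(11,3)=1026576+10·1172700=12753576 | T(11,4)=1172700+10·723680=8409500 | T(11,5)=723680+10·269325=3416930 | T(11,6)=269325+10·63273=902055
i=12: T(12,4)=12753576+11·8409500=105258076 | T(12,5)=8409500+11·3416930=45995730 | T(12,6)=3416930+11·902055=13339535
Read c(12,4) = 105258076, c(12,5) = 45995730, c(12,6) = 13339535.

105258076, 45995730, 13339535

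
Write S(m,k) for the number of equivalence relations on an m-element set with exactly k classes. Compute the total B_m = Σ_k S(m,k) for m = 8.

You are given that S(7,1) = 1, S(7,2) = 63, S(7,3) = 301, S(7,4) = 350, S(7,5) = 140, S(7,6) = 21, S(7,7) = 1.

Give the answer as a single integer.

4140

row 8: T[8][1]=1·1+0=1  T[8][2]=2·63+1=127  T[8][3]=3·301+63=966  T[8][4]=4·350+301=1701  T[8][5]=5·140+350=1050  T[8][6]=6·21+140=266  T[8][7]=7·1+21=28  T[8][8]=8·0+1=1
B_8 = ΣS(8,k) = 1+127+966+1701+1050+266+28+1 = 4140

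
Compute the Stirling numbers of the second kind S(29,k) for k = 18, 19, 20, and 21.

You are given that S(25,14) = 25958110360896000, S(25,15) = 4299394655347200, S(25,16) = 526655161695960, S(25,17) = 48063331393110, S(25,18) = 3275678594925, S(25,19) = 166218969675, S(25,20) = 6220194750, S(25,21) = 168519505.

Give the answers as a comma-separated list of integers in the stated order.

[26] T[26,15]:15*4299394655347200+25958110360896000=90449030191104000 · T[26,16]:16*526655161695960+4299394655347200=12725877242482560 · T[26,17]:17*48063331393110+526655161695960=1343731795378830 · T[26,18]:18*3275678594925+48063331393110=107025546101760 · T[26,19]:19*166218969675+3275678594925=6433839018750 · T[26,20]:20*6220194750+166218969675=290622864675 · T[26,21]:21*168519505+6220194750=9759104355
[27] T[27,16]:16*12725877242482560+90449030191104000=294063066070824960 · T[27,17]:17*1343731795378830+12725877242482560=35569317763922670 · T[27,18]:18*107025546101760+1343731795378830=3270191625210510 · T[27,19]:19*6433839018750+107025546101760=229268487458010 · T[27,20]:20*290622864675+6433839018750=12246296312250 · T[27,21]:21*9759104355+290622864675=495564056130
[28] T[28,17]:17*35569317763922670+294063066070824960=898741468057510350 · T[28,18]:18*3270191625210510+35569317763922670=94432767017711850 · T[28,19]:19*229268487458010+3270191625210510=7626292886912700 · T[28,20]:20*12246296312250+229268487458010=474194413703010 · T[28,21]:21*495564056130+12246296312250=22653141490980
[29] T[29,18]:18*94432767017711850+898741468057510350=2598531274376323650 · T[29,19]:19*7626292886912700+94432767017711850=239332331869053150 · T[29,20]:20*474194413703010+7626292886912700=17110181160972900 · T[29,21]:21*22653141490980+474194413703010=949910385013590
Read S(29,18) = 2598531274376323650, S(29,19) = 239332331869053150, S(29,20) = 17110181160972900, S(29,21) = 949910385013590.

2598531274376323650, 239332331869053150, 17110181160972900, 949910385013590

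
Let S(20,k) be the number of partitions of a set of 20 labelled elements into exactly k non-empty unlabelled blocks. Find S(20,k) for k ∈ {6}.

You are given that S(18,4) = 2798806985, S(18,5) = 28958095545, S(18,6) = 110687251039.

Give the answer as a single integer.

[19] T[19,5]:5*28958095545+2798806985=147589284710 · T[19,6]:6*110687251039+28958095545=693081601779
[20] T[20,6]:6*693081601779+147589284710=4306078895384
Read S(20,6) = 4306078895384.

4306078895384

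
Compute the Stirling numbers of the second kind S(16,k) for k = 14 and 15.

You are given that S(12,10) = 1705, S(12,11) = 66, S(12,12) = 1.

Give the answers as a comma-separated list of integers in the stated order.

6020, 120

r13: T_13,11=11×66+1705=2431; T_13,12=12×1+66=78; T_13,13=13×0+1=1
r14: T_14,12=12×78+2431=3367; T_14,13=13×1+78=91; T_14,14=14×0+1=1
r15: T_15,13=13×91+3367=4550; T_15,14=14×1+91=105; T_15,15=15×0+1=1
r16: T_16,14=14×105+4550=6020; T_16,15=15×1+105=120
Read S(16,14) = 6020, S(16,15) = 120.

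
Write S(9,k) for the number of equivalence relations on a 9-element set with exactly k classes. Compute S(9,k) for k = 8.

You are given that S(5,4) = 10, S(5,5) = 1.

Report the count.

36

[6] T[6,5]:5*1+10=15 · T[6,6]:6*0+1=1
[7] T[7,6]:6*1+15=21 · T[7,7]:7*0+1=1
[8] T[8,7]:7*1+21=28 · T[8,8]:8*0+1=1
[9] T[9,8]:8*1+28=36
Read S(9,8) = 36.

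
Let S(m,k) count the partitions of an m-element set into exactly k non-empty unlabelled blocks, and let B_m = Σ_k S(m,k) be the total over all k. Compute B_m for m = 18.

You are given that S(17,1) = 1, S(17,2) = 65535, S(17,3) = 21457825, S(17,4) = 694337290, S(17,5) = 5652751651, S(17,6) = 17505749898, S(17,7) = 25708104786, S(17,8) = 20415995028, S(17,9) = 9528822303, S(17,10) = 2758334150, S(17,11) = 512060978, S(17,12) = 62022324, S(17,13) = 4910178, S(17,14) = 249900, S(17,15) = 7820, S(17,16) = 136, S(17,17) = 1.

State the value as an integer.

682076806159

r18: T_18,1=1×1+0=1; T_18,2=2×65535+1=131071; T_18,3=3×21457825+65535=64439010; T_18,4=4×694337290+21457825=2798806985; T_18,5=5×5652751651+694337290=28958095545; T_18,6=6×17505749898+5652751651=110687251039; T_18,7=7×25708104786+17505749898=197462483400; T_18,8=8×20415995028+25708104786=189036065010; T_18,9=9×9528822303+20415995028=106175395755; T_18,10=10×2758334150+9528822303=37112163803; T_18,11=11×512060978+2758334150=8391004908; T_18,12=12×62022324+512060978=1256328866; T_18,13=13×4910178+62022324=125854638; T_18,14=14×249900+4910178=8408778; T_18,15=15×7820+249900=367200; T_18,16=16×136+7820=9996; T_18,17=17×1+136=153; T_18,18=18×0+1=1
B_18 = ΣS(18,k) = 1+131071+64439010+2798806985+28958095545+110687251039+197462483400+189036065010+106175395755+37112163803+8391004908+1256328866+125854638+8408778+367200+9996+153+1 = 682076806159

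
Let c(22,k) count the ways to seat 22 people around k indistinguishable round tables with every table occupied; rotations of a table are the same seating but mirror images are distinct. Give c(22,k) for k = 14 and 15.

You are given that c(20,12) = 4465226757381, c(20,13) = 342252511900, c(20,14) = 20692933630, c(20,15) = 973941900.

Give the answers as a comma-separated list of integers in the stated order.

27188611869881, 1599718388730

i=21: T(21,13)=4465226757381+20·342252511900=11310276995381 | T(21,14)=342252511900+20·20692933630=756111184500 | T(21,15)=20692933630+20·973941900=40171771630
i=22: T(22,14)=11310276995381+21·756111184500=27188611869881 | T(22,15)=756111184500+21·40171771630=1599718388730
Read c(22,14) = 27188611869881, c(22,15) = 1599718388730.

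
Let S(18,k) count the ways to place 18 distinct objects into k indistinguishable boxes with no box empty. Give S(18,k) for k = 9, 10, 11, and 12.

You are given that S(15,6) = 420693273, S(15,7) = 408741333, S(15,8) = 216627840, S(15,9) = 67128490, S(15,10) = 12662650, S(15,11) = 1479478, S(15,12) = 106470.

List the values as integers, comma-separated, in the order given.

106175395755, 37112163803, 8391004908, 1256328866

i=16: T(16,7)=420693273+7·408741333=3281882604 | T(16,8)=408741333+8·216627840=2141764053 | T(16,9)=216627840+9·67128490=820784250 | T(16,10)=67128490+10·12662650=193754990 | T(16,11)=12662650+11·1479478=28936908 | T(16,12)=1479478+12·106470=2757118
i=17: T(17,8)=3281882604+8·2141764053=20415995028 | T(17,9)=2141764053+9·820784250=9528822303 | T(17,10)=820784250+10·193754990=2758334150 | T(17,11)=193754990+11·28936908=512060978 | T(17,12)=28936908+12·2757118=62022324
i=18: T(18,9)=20415995028+9·9528822303=106175395755 | T(18,10)=9528822303+10·2758334150=37112163803 | T(18,11)=2758334150+11·512060978=8391004908 | T(18,12)=512060978+12·62022324=1256328866
Read S(18,9) = 106175395755, S(18,10) = 37112163803, S(18,11) = 8391004908, S(18,12) = 1256328866.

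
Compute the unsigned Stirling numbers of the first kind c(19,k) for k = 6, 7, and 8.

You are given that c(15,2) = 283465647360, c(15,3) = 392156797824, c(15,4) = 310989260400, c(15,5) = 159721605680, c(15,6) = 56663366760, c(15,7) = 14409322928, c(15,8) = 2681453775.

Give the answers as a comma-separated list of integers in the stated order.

7551527592063024, 2353125040549984, 557921681547048

row 16: T[16][3]=15·392156797824+283465647360=6165817614720  T[16][4]=15·310989260400+392156797824=5056995703824  T[16][5]=15·159721605680+310989260400=2706813345600  T[16][6]=15·56663366760+159721605680=1009672107080  T[16][7]=15·14409322928+56663366760=272803210680  T[16][8]=15·2681453775+14409322928=54631129553
row 17: T[17][4]=16·5056995703824+6165817614720=87077748875904  T[17][5]=16·2706813345600+5056995703824=48366009233424  T[17][6]=16·1009672107080+2706813345600=18861567058880  T[17][7]=16·272803210680+1009672107080=5374523477960  T[17][8]=16·54631129553+272803210680=1146901283528
row 18: T[18][5]=17·48366009233424+87077748875904=909299905844112  T[18][6]=17·18861567058880+48366009233424=369012649234384  T[18][7]=17·5374523477960+18861567058880=110228466184200  T[18][8]=17·1146901283528+5374523477960=24871845297936
row 19: T[19][6]=18·369012649234384+909299905844112=7551527592063024  T[19][7]=18·110228466184200+369012649234384=2353125040549984  T[19][8]=18·24871845297936+110228466184200=557921681547048
Read c(19,6) = 7551527592063024, c(19,7) = 2353125040549984, c(19,8) = 557921681547048.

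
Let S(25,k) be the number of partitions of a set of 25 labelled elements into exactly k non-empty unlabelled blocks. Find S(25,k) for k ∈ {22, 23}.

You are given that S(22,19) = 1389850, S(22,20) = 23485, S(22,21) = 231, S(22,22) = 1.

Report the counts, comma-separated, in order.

i=23: T(23,20)=1389850+20·23485=1859550 | T(23,21)=23485+21·231=28336 | T(23,22)=231+22·1=253 | T(23,23)=1+23·0=1
i=24: T(24,21)=1859550+21·28336=2454606 | T(24,22)=28336+22·253=33902 | T(24,23)=253+23·1=276
i=25: T(25,22)=2454606+22·33902=3200450 | T(25,23)=33902+23·276=40250
Read S(25,22) = 3200450, S(25,23) = 40250.

3200450, 40250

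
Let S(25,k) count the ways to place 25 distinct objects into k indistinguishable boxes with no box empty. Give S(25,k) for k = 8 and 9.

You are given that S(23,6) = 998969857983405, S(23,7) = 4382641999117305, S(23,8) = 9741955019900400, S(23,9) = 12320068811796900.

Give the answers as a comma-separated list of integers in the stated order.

690223721118368580, 1167921451092973005

@24  (24,7):4382641999117305·7+998969857983405→31677463851804540, (24,8):9741955019900400·8+4382641999117305→82318282158320505, (24,9):12320068811796900·9+9741955019900400→120622574326072500
@25  (25,8):82318282158320505·8+31677463851804540→690223721118368580, (25,9):120622574326072500·9+82318282158320505→1167921451092973005
Read S(25,8) = 690223721118368580, S(25,9) = 1167921451092973005.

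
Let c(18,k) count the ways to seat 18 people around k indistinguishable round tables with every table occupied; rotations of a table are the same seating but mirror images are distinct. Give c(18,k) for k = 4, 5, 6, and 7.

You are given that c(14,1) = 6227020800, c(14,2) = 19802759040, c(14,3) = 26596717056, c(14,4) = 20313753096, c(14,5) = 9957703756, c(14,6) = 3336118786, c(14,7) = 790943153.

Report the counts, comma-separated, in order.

1583313975727488, 909299905844112, 369012649234384, 110228466184200

r15: T_15,1=14×6227020800+0=87178291200; T_15,2=14×19802759040+6227020800=283465647360; T_15,3=14×26596717056+19802759040=392156797824; T_15,4=14×20313753096+26596717056=310989260400; T_15,5=14×9957703756+20313753096=159721605680; T_15,6=14×3336118786+9957703756=56663366760; T_15,7=14×790943153+3336118786=14409322928
r16: T_16,2=15×283465647360+87178291200=4339163001600; T_16,3=15×392156797824+283465647360=6165817614720; T_16,4=15×310989260400+392156797824=5056995703824; T_16,5=15×159721605680+310989260400=2706813345600; T_16,6=15×56663366760+159721605680=1009672107080; T_16,7=15×14409322928+56663366760=272803210680
r17: T_17,3=16×6165817614720+4339163001600=102992244837120; T_17,4=16×5056995703824+6165817614720=87077748875904; T_17,5=16×2706813345600+5056995703824=48366009233424; T_17,6=16×1009672107080+2706813345600=18861567058880; T_17,7=16×272803210680+1009672107080=5374523477960
r18: T_18,4=17×87077748875904+102992244837120=1583313975727488; T_18,5=17×48366009233424+87077748875904=909299905844112; T_18,6=17×18861567058880+48366009233424=369012649234384; T_18,7=17×5374523477960+18861567058880=110228466184200
Read c(18,4) = 1583313975727488, c(18,5) = 909299905844112, c(18,6) = 369012649234384, c(18,7) = 110228466184200.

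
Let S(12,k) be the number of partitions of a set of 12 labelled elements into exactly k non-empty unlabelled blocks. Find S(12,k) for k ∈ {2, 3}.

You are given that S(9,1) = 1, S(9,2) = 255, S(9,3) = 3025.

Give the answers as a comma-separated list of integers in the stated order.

2047, 86526

r10: T_10,1=1×1+0=1; T_10,2=2×255+1=511; T_10,3=3×3025+255=9330
r11: T_11,1=1×1+0=1; T_11,2=2×511+1=1023; T_11,3=3×9330+511=28501
r12: T_12,2=2×1023+1=2047; T_12,3=3×28501+1023=86526
Read S(12,2) = 2047, S(12,3) = 86526.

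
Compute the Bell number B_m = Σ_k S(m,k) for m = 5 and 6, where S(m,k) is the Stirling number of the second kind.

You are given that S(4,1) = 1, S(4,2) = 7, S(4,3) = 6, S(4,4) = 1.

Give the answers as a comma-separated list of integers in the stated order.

r5: T_5,1=1×1+0=1; T_5,2=2×7+1=15; T_5,3=3×6+7=25; T_5,4=4×1+6=10; T_5,5=5×0+1=1
r6: T_6,1=1×1+0=1; T_6,2=2×15+1=31; T_6,3=3×25+15=90; T_6,4=4×10+25=65; T_6,5=5×1+10=15; T_6,6=6×0+1=1
B_5 = ΣS(5,k) = 1+15+25+10+1 = 52
B_6 = ΣS(6,k) = 1+31+90+65+15+1 = 203

52, 203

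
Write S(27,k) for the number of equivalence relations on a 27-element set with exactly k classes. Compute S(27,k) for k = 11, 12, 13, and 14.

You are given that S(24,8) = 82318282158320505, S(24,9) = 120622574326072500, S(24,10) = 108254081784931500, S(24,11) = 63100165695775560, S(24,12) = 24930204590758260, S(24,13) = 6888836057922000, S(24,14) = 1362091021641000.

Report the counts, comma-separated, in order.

i=25: T(25,9)=82318282158320505+9·120622574326072500=1167921451092973005 | T(25,10)=120622574326072500+10·108254081784931500=1203163392175387500 | T(25,11)=108254081784931500+11·63100165695775560=802355904438462660 | T(25,12)=63100165695775560+12·24930204590758260=362262620784874680 | T(25,13)=24930204590758260+13·6888836057922000=114485073343744260 | T(25,14)=6888836057922000+14·1362091021641000=25958110360896000
i=26: T(26,10)=1167921451092973005+10·1203163392175387500=13199555372846848005 | T(26,11)=1203163392175387500+11·802355904438462660=10029078340998476760 | T(26,12)=802355904438462660+12·362262620784874680=5149507353856958820 | T(26,13)=362262620784874680+13·114485073343744260=1850568574253550060 | T(26,14)=114485073343744260+14·25958110360896000=477898618396288260
i=27: T(27,11)=13199555372846848005+11·10029078340998476760=123519417123830092365 | T(27,12)=10029078340998476760+12·5149507353856958820=71823166587281982600 | T(27,13)=5149507353856958820+13·1850568574253550060=29206898819153109600 | T(27,14)=1850568574253550060+14·477898618396288260=8541149231801585700
Read S(27,11) = 123519417123830092365, S(27,12) = 71823166587281982600, S(27,13) = 29206898819153109600, S(27,14) = 8541149231801585700.

123519417123830092365, 71823166587281982600, 29206898819153109600, 8541149231801585700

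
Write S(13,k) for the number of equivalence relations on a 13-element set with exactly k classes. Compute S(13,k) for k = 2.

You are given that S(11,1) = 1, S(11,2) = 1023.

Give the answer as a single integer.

4095

@12  (12,1):1·1+0→1, (12,2):1023·2+1→2047
@13  (13,2):2047·2+1→4095
Read S(13,2) = 4095.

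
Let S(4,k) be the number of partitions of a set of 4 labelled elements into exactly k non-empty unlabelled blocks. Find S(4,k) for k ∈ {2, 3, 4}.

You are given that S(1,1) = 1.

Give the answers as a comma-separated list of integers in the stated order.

row 2: T[2][1]=1·1+0=1  T[2][2]=2·0+1=1
row 3: T[3][1]=1·1+0=1  T[3][2]=2·1+1=3  T[3][3]=3·0+1=1
row 4: T[4][2]=2·3+1=7  T[4][3]=3·1+3=6  T[4][4]=4·0+1=1
Read S(4,2) = 7, S(4,3) = 6, S(4,4) = 1.

7, 6, 1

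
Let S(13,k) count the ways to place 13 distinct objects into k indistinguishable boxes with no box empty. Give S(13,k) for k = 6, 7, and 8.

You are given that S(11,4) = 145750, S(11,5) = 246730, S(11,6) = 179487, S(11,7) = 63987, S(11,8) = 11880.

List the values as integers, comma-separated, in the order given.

9321312, 5715424, 1899612

@12  (12,5):246730·5+145750→1379400, (12,6):179487·6+246730→1323652, (12,7):63987·7+179487→627396, (12,8):11880·8+63987→159027
@13  (13,6):1323652·6+1379400→9321312, (13,7):627396·7+1323652→5715424, (13,8):159027·8+627396→1899612
Read S(13,6) = 9321312, S(13,7) = 5715424, S(13,8) = 1899612.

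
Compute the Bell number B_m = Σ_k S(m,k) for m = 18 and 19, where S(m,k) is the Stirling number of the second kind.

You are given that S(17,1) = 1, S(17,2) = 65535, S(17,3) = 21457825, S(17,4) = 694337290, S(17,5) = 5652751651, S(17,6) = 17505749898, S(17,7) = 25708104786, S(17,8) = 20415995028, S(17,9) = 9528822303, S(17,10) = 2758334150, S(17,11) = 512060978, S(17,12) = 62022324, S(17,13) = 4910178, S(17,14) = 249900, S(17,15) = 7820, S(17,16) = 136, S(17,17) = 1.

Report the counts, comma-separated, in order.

682076806159, 5832742205057

row 18: T[18][1]=1·1+0=1  T[18][2]=2·65535+1=131071  T[18][3]=3·21457825+65535=64439010  T[18][4]=4·694337290+21457825=2798806985  T[18][5]=5·5652751651+694337290=28958095545  T[18][6]=6·17505749898+5652751651=110687251039  T[18][7]=7·25708104786+17505749898=197462483400  T[18][8]=8·20415995028+25708104786=189036065010  T[18][9]=9·9528822303+20415995028=106175395755  T[18][10]=10·2758334150+9528822303=37112163803  T[18][11]=11·512060978+2758334150=8391004908  T[18][12]=12·62022324+512060978=1256328866  T[18][13]=13·4910178+62022324=125854638  T[18][14]=14·249900+4910178=8408778  T[18][15]=15·7820+249900=367200  T[18][16]=16·136+7820=9996  T[18][17]=17·1+136=153  T[18][18]=18·0+1=1
row 19: T[19][1]=1·1+0=1  T[19][2]=2·131071+1=262143  T[19][3]=3·64439010+131071=193448101  T[19][4]=4·2798806985+64439010=11259666950  T[19][5]=5·28958095545+2798806985=147589284710  T[19][6]=6·110687251039+28958095545=693081601779  T[19][7]=7·197462483400+110687251039=1492924634839  T[19][8]=8·189036065010+197462483400=1709751003480  T[19][9]=9·106175395755+189036065010=1144614626805  T[19][10]=10·37112163803+106175395755=477297033785  T[19][11]=11·8391004908+37112163803=129413217791  T[19][12]=12·1256328866+8391004908=23466951300  T[19][13]=13·125854638+1256328866=2892439160  T[19][14]=14·8408778+125854638=243577530  T[19][15]=15·367200+8408778=13916778  T[19][16]=16·9996+367200=527136  T[19][17]=17·153+9996=12597  T[19][18]=18·1+153=171  T[19][19]=19·0+1=1
B_18 = ΣS(18,k) = 1+131071+64439010+2798806985+28958095545+110687251039+197462483400+189036065010+106175395755+37112163803+8391004908+1256328866+125854638+8408778+367200+9996+153+1 = 682076806159
B_19 = ΣS(19,k) = 1+262143+193448101+11259666950+147589284710+693081601779+1492924634839+1709751003480+1144614626805+477297033785+129413217791+23466951300+2892439160+243577530+13916778+527136+12597+171+1 = 5832742205057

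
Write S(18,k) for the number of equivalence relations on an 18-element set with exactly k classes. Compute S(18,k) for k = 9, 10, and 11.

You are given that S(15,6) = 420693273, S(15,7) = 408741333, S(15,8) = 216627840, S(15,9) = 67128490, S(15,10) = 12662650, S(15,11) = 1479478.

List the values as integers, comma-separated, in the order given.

row 16: T[16][7]=7·408741333+420693273=3281882604  T[16][8]=8·216627840+408741333=2141764053  T[16][9]=9·67128490+216627840=820784250  T[16][10]=10·12662650+67128490=193754990  T[16][11]=11·1479478+12662650=28936908
row 17: T[17][8]=8·2141764053+3281882604=20415995028  T[17][9]=9·820784250+2141764053=9528822303  T[17][10]=10·193754990+820784250=2758334150  T[17][11]=11·28936908+193754990=512060978
row 18: T[18][9]=9·9528822303+20415995028=106175395755  T[18][10]=10·2758334150+9528822303=37112163803  T[18][11]=11·512060978+2758334150=8391004908
Read S(18,9) = 106175395755, S(18,10) = 37112163803, S(18,11) = 8391004908.

106175395755, 37112163803, 8391004908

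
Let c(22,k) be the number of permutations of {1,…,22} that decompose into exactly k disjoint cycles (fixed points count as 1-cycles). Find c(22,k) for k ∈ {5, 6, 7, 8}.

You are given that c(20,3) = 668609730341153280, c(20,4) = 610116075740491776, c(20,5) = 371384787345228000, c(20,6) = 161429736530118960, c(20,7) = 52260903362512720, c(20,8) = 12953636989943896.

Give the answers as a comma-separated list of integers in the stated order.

i=21: T(21,4)=668609730341153280+20·610116075740491776=12870931245150988800 | T(21,5)=610116075740491776+20·371384787345228000=8037811822645051776 | T(21,6)=371384787345228000+20·161429736530118960=3599979517947607200 | T(21,7)=161429736530118960+20·52260903362512720=1206647803780373360 | T(21,8)=52260903362512720+20·12953636989943896=311333643161390640
i=22: T(22,5)=12870931245150988800+21·8037811822645051776=181664979520697076096 | T(22,6)=8037811822645051776+21·3599979517947607200=83637381699544802976 | T(22,7)=3599979517947607200+21·1206647803780373360=28939583397335447760 | T(22,8)=1206647803780373360+21·311333643161390640=7744654310169576800
Read c(22,5) = 181664979520697076096, c(22,6) = 83637381699544802976, c(22,7) = 28939583397335447760, c(22,8) = 7744654310169576800.

181664979520697076096, 83637381699544802976, 28939583397335447760, 7744654310169576800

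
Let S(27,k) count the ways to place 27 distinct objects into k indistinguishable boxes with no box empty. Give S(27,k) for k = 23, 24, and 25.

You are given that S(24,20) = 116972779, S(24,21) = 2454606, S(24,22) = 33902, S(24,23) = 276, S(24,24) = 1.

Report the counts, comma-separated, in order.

r25: T_25,21=21×2454606+116972779=168519505; T_25,22=22×33902+2454606=3200450; T_25,23=23×276+33902=40250; T_25,24=24×1+276=300; T_25,25=25×0+1=1
r26: T_26,22=22×3200450+168519505=238929405; T_26,23=23×40250+3200450=4126200; T_26,24=24×300+40250=47450; T_26,25=25×1+300=325
r27: T_27,23=23×4126200+238929405=333832005; T_27,24=24×47450+4126200=5265000; T_27,25=25×325+47450=55575
Read S(27,23) = 333832005, S(27,24) = 5265000, S(27,25) = 55575.

333832005, 5265000, 55575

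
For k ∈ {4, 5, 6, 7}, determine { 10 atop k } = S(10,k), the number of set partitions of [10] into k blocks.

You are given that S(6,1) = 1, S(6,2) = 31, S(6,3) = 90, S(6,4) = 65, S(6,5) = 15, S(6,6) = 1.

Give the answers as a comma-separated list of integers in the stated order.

@7  (7,1):1·1+0→1, (7,2):31·2+1→63, (7,3):90·3+31→301, (7,4):65·4+90→350, (7,5):15·5+65→140, (7,6):1·6+15→21, (7,7):0·7+1→1
@8  (8,2):63·2+1→127, (8,3):301·3+63→966, (8,4):350·4+301→1701, (8,5):140·5+350→1050, (8,6):21·6+140→266, (8,7):1·7+21→28
@9  (9,3):966·3+127→3025, (9,4):1701·4+966→7770, (9,5):1050·5+1701→6951, (9,6):266·6+1050→2646, (9,7):28·7+266→462
@10  (10,4):7770·4+3025→34105, (10,5):6951·5+7770→42525, (10,6):2646·6+6951→22827, (10,7):462·7+2646→5880
Read S(10,4) = 34105, S(10,5) = 42525, S(10,6) = 22827, S(10,7) = 5880.

34105, 42525, 22827, 5880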